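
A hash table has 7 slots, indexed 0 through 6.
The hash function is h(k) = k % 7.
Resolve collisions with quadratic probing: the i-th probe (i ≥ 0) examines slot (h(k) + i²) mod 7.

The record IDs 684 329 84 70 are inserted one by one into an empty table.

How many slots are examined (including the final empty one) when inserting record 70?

3

Insert 684: h=5, slot 5 empty => index 5.
Insert 329: h=0, slot 0 empty => index 0.
Insert 84: h=0, slot 0 occupied => index 1.
Insert 70: h=0, slots 0,1 occupied => index 4.
Table: [329, 84, —, —, 70, 684, —]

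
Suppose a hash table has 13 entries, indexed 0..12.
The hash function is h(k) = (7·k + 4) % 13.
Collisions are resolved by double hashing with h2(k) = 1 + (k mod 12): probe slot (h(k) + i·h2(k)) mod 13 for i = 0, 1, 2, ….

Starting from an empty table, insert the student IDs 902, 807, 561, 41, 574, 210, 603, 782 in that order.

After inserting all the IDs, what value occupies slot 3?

Insert 902: h=0, slot 0 empty → index 0.
Insert 807: h=11, slot 11 empty → index 11.
Insert 561: h=5, slot 5 empty → index 5.
Insert 41: h=5, h2=6, slots 5,11 occupied → index 4.
Insert 574: h=5, h2=11, slot 5 occupied → index 3.
Insert 210: h=5, h2=7, slot 5 occupied → index 12.
Insert 603: h=0, h2=4, slots 0,4 occupied → index 8.
Insert 782: h=5, h2=3, slots 5,8,11 occupied → index 1.
Table: [902, 782, -, 574, 41, 561, -, -, 603, -, -, 807, 210]

574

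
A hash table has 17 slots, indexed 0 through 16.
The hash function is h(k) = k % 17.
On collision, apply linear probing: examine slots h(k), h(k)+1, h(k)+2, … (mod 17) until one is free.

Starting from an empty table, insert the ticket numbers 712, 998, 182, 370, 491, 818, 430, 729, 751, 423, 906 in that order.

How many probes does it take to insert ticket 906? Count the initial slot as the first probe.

712 hashes to 15; slot 15 is free → place at 15.
998 hashes to 12; slot 12 is free → place at 12.
182 hashes to 12; 12 taken → place at 13.
370 hashes to 13; 13 taken → place at 14.
491 hashes to 15; 15 taken → place at 16.
818 hashes to 2; slot 2 is free → place at 2.
430 hashes to 5; slot 5 is free → place at 5.
729 hashes to 15; 15,16 taken → place at 0.
751 hashes to 3; slot 3 is free → place at 3.
423 hashes to 15; 15,16,0 taken → place at 1.
906 hashes to 5; 5 taken → place at 6.
Table: [729, 423, 818, 751, ∅, 430, 906, ∅, ∅, ∅, ∅, ∅, 998, 182, 370, 712, 491]

2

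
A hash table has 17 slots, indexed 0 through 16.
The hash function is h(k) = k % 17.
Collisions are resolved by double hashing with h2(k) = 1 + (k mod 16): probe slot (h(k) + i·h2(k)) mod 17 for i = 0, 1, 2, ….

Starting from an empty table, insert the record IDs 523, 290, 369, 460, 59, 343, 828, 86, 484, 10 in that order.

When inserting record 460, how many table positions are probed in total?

2

523: h=13 -> slot 13
290: h=1 -> slot 1
369: h=12 -> slot 12
460: h=1, h2=13, probe 1,14 -> slot 14
59: h=8 -> slot 8
343: h=3 -> slot 3
828: h=12, h2=13, probe 12,8,4 -> slot 4
86: h=1, h2=7, probe 1,8,15 -> slot 15
484: h=8, h2=5, probe 8,13,1,6 -> slot 6
10: h=10 -> slot 10
Table: [—, 290, —, 343, 828, —, 484, —, 59, —, 10, —, 369, 523, 460, 86, —]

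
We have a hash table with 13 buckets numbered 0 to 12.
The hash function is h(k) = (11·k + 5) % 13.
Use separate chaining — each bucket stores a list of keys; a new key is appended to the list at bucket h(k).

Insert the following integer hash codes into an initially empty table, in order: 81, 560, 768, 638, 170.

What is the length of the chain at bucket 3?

4

81 → bucket 12
560 → bucket 3
768 → bucket 3 (collision)
638 → bucket 3 (collision)
170 → bucket 3 (collision)
Final buckets:
0: -
1: -
2: -
3: 560 -> 768 -> 638 -> 170
4: -
5: -
6: -
7: -
8: -
9: -
10: -
11: -
12: 81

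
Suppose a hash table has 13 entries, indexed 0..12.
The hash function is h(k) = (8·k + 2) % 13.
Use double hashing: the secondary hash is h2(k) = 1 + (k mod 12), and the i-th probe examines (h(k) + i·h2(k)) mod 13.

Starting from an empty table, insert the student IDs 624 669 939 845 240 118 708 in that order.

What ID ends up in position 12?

Insert 624: h=2, slot 2 empty => index 2.
Insert 669: h=11, slot 11 empty => index 11.
Insert 939: h=0, slot 0 empty => index 0.
Insert 845: h=2, h2=6, slot 2 occupied => index 8.
Insert 240: h=11, h2=1, slot 11 occupied => index 12.
Insert 118: h=10, slot 10 empty => index 10.
Insert 708: h=11, h2=1, slots 11,12,0 occupied => index 1.
Table: [939, 708, 624, ., ., ., ., ., 845, ., 118, 669, 240]

240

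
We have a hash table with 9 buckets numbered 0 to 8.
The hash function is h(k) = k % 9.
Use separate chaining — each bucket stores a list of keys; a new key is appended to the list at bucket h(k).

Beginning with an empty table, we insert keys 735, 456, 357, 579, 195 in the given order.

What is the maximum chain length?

4

Insert 735: h=6, bucket 6 empty -> new chain.
Insert 456: h=6, bucket 6 nonempty -> append to chain.
Insert 357: h=6, bucket 6 nonempty -> append to chain.
Insert 579: h=3, bucket 3 empty -> new chain.
Insert 195: h=6, bucket 6 nonempty -> append to chain.
Final buckets:
0: ∅
1: ∅
2: ∅
3: 579
4: ∅
5: ∅
6: 735 -> 456 -> 357 -> 195
7: ∅
8: ∅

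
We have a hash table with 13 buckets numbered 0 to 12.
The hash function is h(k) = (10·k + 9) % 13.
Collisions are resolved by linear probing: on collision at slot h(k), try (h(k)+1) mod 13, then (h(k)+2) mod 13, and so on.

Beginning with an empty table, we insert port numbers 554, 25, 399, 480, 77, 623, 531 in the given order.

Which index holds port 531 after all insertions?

554 hashes to 11; slot 11 is free => place at 11.
25 hashes to 12; slot 12 is free => place at 12.
399 hashes to 8; slot 8 is free => place at 8.
480 hashes to 12; 12 taken => place at 0.
77 hashes to 12; 12,0 taken => place at 1.
623 hashes to 12; 12,0,1 taken => place at 2.
531 hashes to 2; 2 taken => place at 3.
Table: [480, 77, 623, 531, ∅, ∅, ∅, ∅, 399, ∅, ∅, 554, 25]

3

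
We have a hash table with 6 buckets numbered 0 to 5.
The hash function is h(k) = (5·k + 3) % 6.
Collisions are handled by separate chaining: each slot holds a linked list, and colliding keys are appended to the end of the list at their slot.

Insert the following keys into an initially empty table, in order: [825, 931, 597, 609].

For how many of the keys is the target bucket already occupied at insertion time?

Insert 825: h=0, bucket 0 empty -> new chain.
Insert 931: h=2, bucket 2 empty -> new chain.
Insert 597: h=0, bucket 0 nonempty -> append to chain.
Insert 609: h=0, bucket 0 nonempty -> append to chain.
Final buckets:
0: 825 -> 597 -> 609
1: —
2: 931
3: —
4: —
5: —

2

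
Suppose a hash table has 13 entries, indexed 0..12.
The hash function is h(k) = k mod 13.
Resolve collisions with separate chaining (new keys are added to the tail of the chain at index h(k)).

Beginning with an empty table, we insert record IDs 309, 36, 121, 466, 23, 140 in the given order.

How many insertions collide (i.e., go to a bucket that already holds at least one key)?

309 → bucket 10
36 → bucket 10 (collision)
121 → bucket 4
466 → bucket 11
23 → bucket 10 (collision)
140 → bucket 10 (collision)
Final buckets:
0: ∅
1: ∅
2: ∅
3: ∅
4: 121
5: ∅
6: ∅
7: ∅
8: ∅
9: ∅
10: 309 -> 36 -> 23 -> 140
11: 466
12: ∅

3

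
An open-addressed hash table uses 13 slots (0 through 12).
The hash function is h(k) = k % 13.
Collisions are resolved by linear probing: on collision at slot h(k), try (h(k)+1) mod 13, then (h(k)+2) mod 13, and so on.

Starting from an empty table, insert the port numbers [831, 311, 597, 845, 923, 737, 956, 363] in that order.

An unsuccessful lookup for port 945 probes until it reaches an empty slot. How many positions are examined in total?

2

Insert 831: h=12, slot 12 empty -> index 12.
Insert 311: h=12, slot 12 occupied -> index 0.
Insert 597: h=12, slots 12,0 occupied -> index 1.
Insert 845: h=0, slots 0,1 occupied -> index 2.
Insert 923: h=0, slots 0,1,2 occupied -> index 3.
Insert 737: h=9, slot 9 empty -> index 9.
Insert 956: h=7, slot 7 empty -> index 7.
Insert 363: h=12, slots 12,0,1,2,3 occupied -> index 4.
Table: [311, 597, 845, 923, 363, -, -, 956, -, 737, -, -, 831]
Lookup 945: h=9, probe 9,10 → slot 10 empty, not found.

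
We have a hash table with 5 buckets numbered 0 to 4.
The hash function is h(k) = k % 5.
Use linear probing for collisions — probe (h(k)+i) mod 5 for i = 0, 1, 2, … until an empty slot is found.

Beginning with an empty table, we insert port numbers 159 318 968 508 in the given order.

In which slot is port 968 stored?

0

159: h=4 -> slot 4
318: h=3 -> slot 3
968: h=3, probe 3,4,0 -> slot 0
508: h=3, probe 3,4,0,1 -> slot 1
Table: [968, 508, —, 318, 159]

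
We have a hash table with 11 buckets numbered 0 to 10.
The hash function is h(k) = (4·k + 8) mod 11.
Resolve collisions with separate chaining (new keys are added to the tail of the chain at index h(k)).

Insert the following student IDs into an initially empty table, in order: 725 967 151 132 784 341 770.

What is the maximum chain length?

3

Insert 725: h=4, bucket 4 empty -> new chain.
Insert 967: h=4, bucket 4 nonempty -> append to chain.
Insert 151: h=7, bucket 7 empty -> new chain.
Insert 132: h=8, bucket 8 empty -> new chain.
Insert 784: h=9, bucket 9 empty -> new chain.
Insert 341: h=8, bucket 8 nonempty -> append to chain.
Insert 770: h=8, bucket 8 nonempty -> append to chain.
Final buckets:
0: _
1: _
2: _
3: _
4: 725 -> 967
5: _
6: _
7: 151
8: 132 -> 341 -> 770
9: 784
10: _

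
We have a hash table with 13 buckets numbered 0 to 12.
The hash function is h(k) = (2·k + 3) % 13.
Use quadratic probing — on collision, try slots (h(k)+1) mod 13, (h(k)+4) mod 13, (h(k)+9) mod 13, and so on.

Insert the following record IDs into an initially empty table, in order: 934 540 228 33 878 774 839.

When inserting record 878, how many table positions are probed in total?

934 hashes to 12; slot 12 is free -> place at 12.
540 hashes to 4; slot 4 is free -> place at 4.
228 hashes to 4; 4 taken -> place at 5.
33 hashes to 4; 4,5 taken -> place at 8.
878 hashes to 4; 4,5,8 taken -> place at 0.
774 hashes to 4; 4,5,8,0 taken -> place at 7.
839 hashes to 4; 4,5,8,0,7 taken -> place at 3.
Table: [878, _, _, 839, 540, 228, _, 774, 33, _, _, _, 934]

4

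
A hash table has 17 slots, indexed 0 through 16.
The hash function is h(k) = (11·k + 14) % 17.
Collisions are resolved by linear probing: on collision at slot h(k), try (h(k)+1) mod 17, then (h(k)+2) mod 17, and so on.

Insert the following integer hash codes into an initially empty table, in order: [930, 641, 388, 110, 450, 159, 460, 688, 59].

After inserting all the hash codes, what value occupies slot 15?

930: h=10 => slot 10
641: h=10, probe 10,11 => slot 11
388: h=15 => slot 15
110: h=0 => slot 0
450: h=0, probe 0,1 => slot 1
159: h=12 => slot 12
460: h=8 => slot 8
688: h=0, probe 0,1,2 => slot 2
59: h=0, probe 0,1,2,3 => slot 3
Table: [110, 450, 688, 59, ∅, ∅, ∅, ∅, 460, ∅, 930, 641, 159, ∅, ∅, 388, ∅]

388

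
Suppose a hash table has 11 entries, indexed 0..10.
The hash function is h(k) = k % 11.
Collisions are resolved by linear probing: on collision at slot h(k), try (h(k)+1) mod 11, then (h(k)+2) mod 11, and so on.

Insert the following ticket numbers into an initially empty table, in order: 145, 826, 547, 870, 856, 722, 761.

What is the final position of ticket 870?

Insert 145: h=2, slot 2 empty → index 2.
Insert 826: h=1, slot 1 empty → index 1.
Insert 547: h=8, slot 8 empty → index 8.
Insert 870: h=1, slots 1,2 occupied → index 3.
Insert 856: h=9, slot 9 empty → index 9.
Insert 722: h=7, slot 7 empty → index 7.
Insert 761: h=2, slots 2,3 occupied → index 4.
Table: [., 826, 145, 870, 761, ., ., 722, 547, 856, .]

3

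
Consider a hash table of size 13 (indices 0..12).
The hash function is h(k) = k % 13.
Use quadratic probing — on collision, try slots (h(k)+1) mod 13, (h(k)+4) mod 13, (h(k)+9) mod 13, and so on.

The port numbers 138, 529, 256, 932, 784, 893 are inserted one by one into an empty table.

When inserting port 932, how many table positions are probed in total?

3

138 hashes to 8; slot 8 is free → place at 8.
529 hashes to 9; slot 9 is free → place at 9.
256 hashes to 9; 9 taken → place at 10.
932 hashes to 9; 9,10 taken → place at 0.
784 hashes to 4; slot 4 is free → place at 4.
893 hashes to 9; 9,10,0 taken → place at 5.
Table: [932, -, -, -, 784, 893, -, -, 138, 529, 256, -, -]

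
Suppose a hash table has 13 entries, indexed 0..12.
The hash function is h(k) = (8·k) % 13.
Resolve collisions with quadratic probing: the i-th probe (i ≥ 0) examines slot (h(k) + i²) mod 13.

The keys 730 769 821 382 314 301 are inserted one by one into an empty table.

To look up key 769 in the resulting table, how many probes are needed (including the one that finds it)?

2

730 hashes to 3; slot 3 is free -> place at 3.
769 hashes to 3; 3 taken -> place at 4.
821 hashes to 3; 3,4 taken -> place at 7.
382 hashes to 1; slot 1 is free -> place at 1.
314 hashes to 3; 3,4,7 taken -> place at 12.
301 hashes to 3; 3,4,7,12 taken -> place at 6.
Table: [_, 382, _, 730, 769, _, 301, 821, _, _, _, _, 314]
Lookup 769: h=3, probe 3,4 → found at 4.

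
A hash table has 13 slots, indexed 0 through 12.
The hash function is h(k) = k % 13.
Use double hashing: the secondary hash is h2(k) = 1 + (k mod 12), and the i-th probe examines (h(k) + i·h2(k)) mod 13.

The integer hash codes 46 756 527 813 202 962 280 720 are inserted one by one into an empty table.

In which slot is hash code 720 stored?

Insert 46: h=7, slot 7 empty → index 7.
Insert 756: h=2, slot 2 empty → index 2.
Insert 527: h=7, h2=12, slot 7 occupied → index 6.
Insert 813: h=7, h2=10, slot 7 occupied → index 4.
Insert 202: h=7, h2=11, slot 7 occupied → index 5.
Insert 962: h=0, slot 0 empty → index 0.
Insert 280: h=7, h2=5, slot 7 occupied → index 12.
Insert 720: h=5, h2=1, slots 5,6,7 occupied → index 8.
Table: [962, ., 756, ., 813, 202, 527, 46, 720, ., ., ., 280]

8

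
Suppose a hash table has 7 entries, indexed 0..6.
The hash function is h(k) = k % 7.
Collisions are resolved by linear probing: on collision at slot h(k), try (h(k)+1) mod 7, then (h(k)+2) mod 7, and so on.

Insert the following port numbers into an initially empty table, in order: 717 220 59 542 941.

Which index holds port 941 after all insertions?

0

Insert 717: h=3, slot 3 empty → index 3.
Insert 220: h=3, slot 3 occupied → index 4.
Insert 59: h=3, slots 3,4 occupied → index 5.
Insert 542: h=3, slots 3,4,5 occupied → index 6.
Insert 941: h=3, slots 3,4,5,6 occupied → index 0.
Table: [941, ., ., 717, 220, 59, 542]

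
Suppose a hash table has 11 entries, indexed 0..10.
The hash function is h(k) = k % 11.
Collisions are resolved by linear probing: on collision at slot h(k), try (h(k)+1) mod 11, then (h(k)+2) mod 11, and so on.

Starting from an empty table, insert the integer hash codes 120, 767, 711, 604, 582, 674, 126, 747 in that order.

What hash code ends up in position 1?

582

120 hashes to 10; slot 10 is free → place at 10.
767 hashes to 8; slot 8 is free → place at 8.
711 hashes to 7; slot 7 is free → place at 7.
604 hashes to 10; 10 taken → place at 0.
582 hashes to 10; 10,0 taken → place at 1.
674 hashes to 3; slot 3 is free → place at 3.
126 hashes to 5; slot 5 is free → place at 5.
747 hashes to 10; 10,0,1 taken → place at 2.
Table: [604, 582, 747, 674, _, 126, _, 711, 767, _, 120]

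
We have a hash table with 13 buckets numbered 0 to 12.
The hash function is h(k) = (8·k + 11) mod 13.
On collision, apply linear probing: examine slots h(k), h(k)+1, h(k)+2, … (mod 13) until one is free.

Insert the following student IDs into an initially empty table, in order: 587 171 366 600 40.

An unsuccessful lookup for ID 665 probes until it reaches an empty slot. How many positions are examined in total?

5

587 hashes to 1; slot 1 is free -> place at 1.
171 hashes to 1; 1 taken -> place at 2.
366 hashes to 1; 1,2 taken -> place at 3.
600 hashes to 1; 1,2,3 taken -> place at 4.
40 hashes to 6; slot 6 is free -> place at 6.
Table: [_, 587, 171, 366, 600, _, 40, _, _, _, _, _, _]
Lookup 665: h=1, probe 1,2,3,4,5 → slot 5 empty, not found.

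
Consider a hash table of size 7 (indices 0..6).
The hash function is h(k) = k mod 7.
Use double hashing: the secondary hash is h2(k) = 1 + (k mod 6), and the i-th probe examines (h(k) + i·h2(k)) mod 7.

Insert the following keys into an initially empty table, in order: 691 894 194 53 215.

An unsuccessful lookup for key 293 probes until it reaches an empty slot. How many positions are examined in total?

5

Insert 691: h=5, slot 5 empty => index 5.
Insert 894: h=5, h2=1, slot 5 occupied => index 6.
Insert 194: h=5, h2=3, slot 5 occupied => index 1.
Insert 53: h=4, slot 4 empty => index 4.
Insert 215: h=5, h2=6, slots 5,4 occupied => index 3.
Table: [_, 194, _, 215, 53, 691, 894]
Lookup 293: h=6, h2=6, probe 6,5,4,3,2 → slot 2 empty, not found.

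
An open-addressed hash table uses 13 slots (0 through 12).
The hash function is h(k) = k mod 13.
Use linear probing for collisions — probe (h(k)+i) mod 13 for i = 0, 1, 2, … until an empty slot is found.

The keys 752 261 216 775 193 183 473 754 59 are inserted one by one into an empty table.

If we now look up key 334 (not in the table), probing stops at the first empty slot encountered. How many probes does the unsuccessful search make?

2

Insert 752: h=11, slot 11 empty → index 11.
Insert 261: h=1, slot 1 empty → index 1.
Insert 216: h=8, slot 8 empty → index 8.
Insert 775: h=8, slot 8 occupied → index 9.
Insert 193: h=11, slot 11 occupied → index 12.
Insert 183: h=1, slot 1 occupied → index 2.
Insert 473: h=5, slot 5 empty → index 5.
Insert 754: h=0, slot 0 empty → index 0.
Insert 59: h=7, slot 7 empty → index 7.
Table: [754, 261, 183, ., ., 473, ., 59, 216, 775, ., 752, 193]
Lookup 334: h=9, probe 9,10 → slot 10 empty, not found.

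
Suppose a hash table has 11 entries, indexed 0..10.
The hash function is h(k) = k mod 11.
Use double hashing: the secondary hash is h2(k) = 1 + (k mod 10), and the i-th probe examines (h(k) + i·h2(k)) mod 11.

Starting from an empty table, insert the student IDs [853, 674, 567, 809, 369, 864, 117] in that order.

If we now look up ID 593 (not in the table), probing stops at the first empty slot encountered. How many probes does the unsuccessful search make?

6

853 hashes to 6; slot 6 is free → place at 6.
674 hashes to 3; slot 3 is free → place at 3.
567 hashes to 6, h2=8; 6,3 taken → place at 0.
809 hashes to 6, h2=10; 6 taken → place at 5.
369 hashes to 6, h2=10; 6,5 taken → place at 4.
864 hashes to 6, h2=5; 6,0,5 taken → place at 10.
117 hashes to 7; slot 7 is free → place at 7.
Table: [567, ∅, ∅, 674, 369, 809, 853, 117, ∅, ∅, 864]
Lookup 593: h=10, h2=4, probe 10,3,7,0,4,8 → slot 8 empty, not found.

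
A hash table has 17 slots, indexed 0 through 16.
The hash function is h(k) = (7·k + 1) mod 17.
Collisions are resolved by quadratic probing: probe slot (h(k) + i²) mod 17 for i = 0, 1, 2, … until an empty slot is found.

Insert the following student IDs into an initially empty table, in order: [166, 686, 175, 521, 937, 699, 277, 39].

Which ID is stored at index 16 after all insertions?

166 hashes to 7; slot 7 is free → place at 7.
686 hashes to 9; slot 9 is free → place at 9.
175 hashes to 2; slot 2 is free → place at 2.
521 hashes to 10; slot 10 is free → place at 10.
937 hashes to 15; slot 15 is free → place at 15.
699 hashes to 15; 15 taken → place at 16.
277 hashes to 2; 2 taken → place at 3.
39 hashes to 2; 2,3 taken → place at 6.
Table: [∅, ∅, 175, 277, ∅, ∅, 39, 166, ∅, 686, 521, ∅, ∅, ∅, ∅, 937, 699]

699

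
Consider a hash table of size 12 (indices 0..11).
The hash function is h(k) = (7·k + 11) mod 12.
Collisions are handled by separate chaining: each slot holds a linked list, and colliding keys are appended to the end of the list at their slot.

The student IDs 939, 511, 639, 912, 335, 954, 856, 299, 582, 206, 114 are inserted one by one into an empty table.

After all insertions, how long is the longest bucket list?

939 → bucket 8
511 → bucket 0
639 → bucket 8 (collision)
912 → bucket 11
335 → bucket 4
954 → bucket 5
856 → bucket 3
299 → bucket 4 (collision)
582 → bucket 5 (collision)
206 → bucket 1
114 → bucket 5 (collision)
Final buckets:
0: 511
1: 206
2: —
3: 856
4: 335 -> 299
5: 954 -> 582 -> 114
6: —
7: —
8: 939 -> 639
9: —
10: —
11: 912

3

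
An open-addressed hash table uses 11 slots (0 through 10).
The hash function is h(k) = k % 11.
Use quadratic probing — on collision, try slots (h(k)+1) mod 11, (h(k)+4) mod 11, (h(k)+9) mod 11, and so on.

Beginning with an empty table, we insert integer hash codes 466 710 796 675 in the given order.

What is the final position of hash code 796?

5

466: h=4 -> slot 4
710: h=6 -> slot 6
796: h=4, probe 4,5 -> slot 5
675: h=4, probe 4,5,8 -> slot 8
Table: [., ., ., ., 466, 796, 710, ., 675, ., .]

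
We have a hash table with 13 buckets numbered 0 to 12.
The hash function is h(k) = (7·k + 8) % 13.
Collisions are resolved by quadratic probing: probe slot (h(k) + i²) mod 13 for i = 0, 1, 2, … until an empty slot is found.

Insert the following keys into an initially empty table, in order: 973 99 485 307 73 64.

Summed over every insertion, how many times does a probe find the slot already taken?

973 hashes to 7; slot 7 is free => place at 7.
99 hashes to 12; slot 12 is free => place at 12.
485 hashes to 10; slot 10 is free => place at 10.
307 hashes to 12; 12 taken => place at 0.
73 hashes to 12; 12,0 taken => place at 3.
64 hashes to 1; slot 1 is free => place at 1.
Table: [307, 64, -, 73, -, -, -, 973, -, -, 485, -, 99]

3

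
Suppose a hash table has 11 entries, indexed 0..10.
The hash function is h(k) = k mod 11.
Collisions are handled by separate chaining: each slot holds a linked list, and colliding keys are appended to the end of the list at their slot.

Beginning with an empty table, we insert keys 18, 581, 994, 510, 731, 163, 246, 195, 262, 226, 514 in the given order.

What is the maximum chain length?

3

Insert 18: h=7, bucket 7 empty -> new chain.
Insert 581: h=9, bucket 9 empty -> new chain.
Insert 994: h=4, bucket 4 empty -> new chain.
Insert 510: h=4, bucket 4 nonempty -> append to chain.
Insert 731: h=5, bucket 5 empty -> new chain.
Insert 163: h=9, bucket 9 nonempty -> append to chain.
Insert 246: h=4, bucket 4 nonempty -> append to chain.
Insert 195: h=8, bucket 8 empty -> new chain.
Insert 262: h=9, bucket 9 nonempty -> append to chain.
Insert 226: h=6, bucket 6 empty -> new chain.
Insert 514: h=8, bucket 8 nonempty -> append to chain.
Final buckets:
0: —
1: —
2: —
3: —
4: 994 -> 510 -> 246
5: 731
6: 226
7: 18
8: 195 -> 514
9: 581 -> 163 -> 262
10: —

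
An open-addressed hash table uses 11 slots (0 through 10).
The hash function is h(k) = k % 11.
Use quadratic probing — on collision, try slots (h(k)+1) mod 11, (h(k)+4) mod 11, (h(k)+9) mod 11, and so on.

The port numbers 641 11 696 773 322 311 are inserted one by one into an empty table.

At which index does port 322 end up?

641: h=3 => slot 3
11: h=0 => slot 0
696: h=3, probe 3,4 => slot 4
773: h=3, probe 3,4,7 => slot 7
322: h=3, probe 3,4,7,1 => slot 1
311: h=3, probe 3,4,7,1,8 => slot 8
Table: [11, 322, ∅, 641, 696, ∅, ∅, 773, 311, ∅, ∅]

1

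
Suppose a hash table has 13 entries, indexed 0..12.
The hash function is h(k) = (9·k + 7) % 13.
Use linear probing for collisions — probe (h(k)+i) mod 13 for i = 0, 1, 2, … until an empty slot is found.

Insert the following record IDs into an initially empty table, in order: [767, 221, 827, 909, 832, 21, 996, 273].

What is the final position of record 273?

10

767: h=7 -> slot 7
221: h=7, probe 7,8 -> slot 8
827: h=1 -> slot 1
909: h=11 -> slot 11
832: h=7, probe 7,8,9 -> slot 9
21: h=1, probe 1,2 -> slot 2
996: h=1, probe 1,2,3 -> slot 3
273: h=7, probe 7,8,9,10 -> slot 10
Table: [—, 827, 21, 996, —, —, —, 767, 221, 832, 273, 909, —]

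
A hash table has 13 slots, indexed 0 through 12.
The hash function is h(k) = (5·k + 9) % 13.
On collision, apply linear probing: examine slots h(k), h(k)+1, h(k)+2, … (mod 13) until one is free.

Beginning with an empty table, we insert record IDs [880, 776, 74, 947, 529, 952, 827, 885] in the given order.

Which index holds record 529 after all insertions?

5

Insert 880: h=2, slot 2 empty -> index 2.
Insert 776: h=2, slot 2 occupied -> index 3.
Insert 74: h=2, slots 2,3 occupied -> index 4.
Insert 947: h=12, slot 12 empty -> index 12.
Insert 529: h=2, slots 2,3,4 occupied -> index 5.
Insert 952: h=11, slot 11 empty -> index 11.
Insert 827: h=10, slot 10 empty -> index 10.
Insert 885: h=1, slot 1 empty -> index 1.
Table: [∅, 885, 880, 776, 74, 529, ∅, ∅, ∅, ∅, 827, 952, 947]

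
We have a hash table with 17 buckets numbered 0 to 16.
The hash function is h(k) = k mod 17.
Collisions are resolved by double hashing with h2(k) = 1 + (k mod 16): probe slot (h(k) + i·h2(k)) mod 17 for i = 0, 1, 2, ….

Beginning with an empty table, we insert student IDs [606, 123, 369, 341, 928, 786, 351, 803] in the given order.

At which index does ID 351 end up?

9

606 hashes to 11; slot 11 is free -> place at 11.
123 hashes to 4; slot 4 is free -> place at 4.
369 hashes to 12; slot 12 is free -> place at 12.
341 hashes to 1; slot 1 is free -> place at 1.
928 hashes to 10; slot 10 is free -> place at 10.
786 hashes to 4, h2=3; 4 taken -> place at 7.
351 hashes to 11, h2=16; 11,10 taken -> place at 9.
803 hashes to 4, h2=4; 4 taken -> place at 8.
Table: [_, 341, _, _, 123, _, _, 786, 803, 351, 928, 606, 369, _, _, _, _]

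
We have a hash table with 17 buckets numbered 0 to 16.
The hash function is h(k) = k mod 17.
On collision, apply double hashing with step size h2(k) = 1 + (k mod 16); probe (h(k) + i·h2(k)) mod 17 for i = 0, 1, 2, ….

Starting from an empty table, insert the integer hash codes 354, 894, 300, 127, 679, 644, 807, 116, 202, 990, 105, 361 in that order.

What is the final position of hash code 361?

0

354 hashes to 14; slot 14 is free → place at 14.
894 hashes to 10; slot 10 is free → place at 10.
300 hashes to 11; slot 11 is free → place at 11.
127 hashes to 8; slot 8 is free → place at 8.
679 hashes to 16; slot 16 is free → place at 16.
644 hashes to 15; slot 15 is free → place at 15.
807 hashes to 8, h2=8; 8,16 taken → place at 7.
116 hashes to 14, h2=5; 14 taken → place at 2.
202 hashes to 15, h2=11; 15 taken → place at 9.
990 hashes to 4; slot 4 is free → place at 4.
105 hashes to 3; slot 3 is free → place at 3.
361 hashes to 4, h2=10; 4,14,7 taken → place at 0.
Table: [361, —, 116, 105, 990, —, —, 807, 127, 202, 894, 300, —, —, 354, 644, 679]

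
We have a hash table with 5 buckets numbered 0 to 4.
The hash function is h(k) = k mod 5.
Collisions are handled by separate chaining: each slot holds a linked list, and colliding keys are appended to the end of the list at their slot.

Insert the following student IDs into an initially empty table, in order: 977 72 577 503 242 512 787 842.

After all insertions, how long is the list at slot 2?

7

Insert 977: h=2, bucket 2 empty → new chain.
Insert 72: h=2, bucket 2 nonempty → append to chain.
Insert 577: h=2, bucket 2 nonempty → append to chain.
Insert 503: h=3, bucket 3 empty → new chain.
Insert 242: h=2, bucket 2 nonempty → append to chain.
Insert 512: h=2, bucket 2 nonempty → append to chain.
Insert 787: h=2, bucket 2 nonempty → append to chain.
Insert 842: h=2, bucket 2 nonempty → append to chain.
Final buckets:
0: -
1: -
2: 977 -> 72 -> 577 -> 242 -> 512 -> 787 -> 842
3: 503
4: -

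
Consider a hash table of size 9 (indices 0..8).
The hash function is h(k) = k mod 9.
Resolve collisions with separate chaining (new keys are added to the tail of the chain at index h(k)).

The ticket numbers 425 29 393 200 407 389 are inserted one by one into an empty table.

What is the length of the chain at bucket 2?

5

Insert 425: h=2, bucket 2 empty → new chain.
Insert 29: h=2, bucket 2 nonempty → append to chain.
Insert 393: h=6, bucket 6 empty → new chain.
Insert 200: h=2, bucket 2 nonempty → append to chain.
Insert 407: h=2, bucket 2 nonempty → append to chain.
Insert 389: h=2, bucket 2 nonempty → append to chain.
Final buckets:
0: .
1: .
2: 425 -> 29 -> 200 -> 407 -> 389
3: .
4: .
5: .
6: 393
7: .
8: .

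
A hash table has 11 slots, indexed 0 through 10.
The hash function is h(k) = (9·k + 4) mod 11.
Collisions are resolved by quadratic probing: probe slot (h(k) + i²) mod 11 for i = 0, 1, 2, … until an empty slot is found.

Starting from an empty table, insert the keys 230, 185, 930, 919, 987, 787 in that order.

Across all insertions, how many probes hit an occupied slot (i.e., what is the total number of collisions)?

3

230 hashes to 6; slot 6 is free => place at 6.
185 hashes to 8; slot 8 is free => place at 8.
930 hashes to 3; slot 3 is free => place at 3.
919 hashes to 3; 3 taken => place at 4.
987 hashes to 10; slot 10 is free => place at 10.
787 hashes to 3; 3,4 taken => place at 7.
Table: [., ., ., 930, 919, ., 230, 787, 185, ., 987]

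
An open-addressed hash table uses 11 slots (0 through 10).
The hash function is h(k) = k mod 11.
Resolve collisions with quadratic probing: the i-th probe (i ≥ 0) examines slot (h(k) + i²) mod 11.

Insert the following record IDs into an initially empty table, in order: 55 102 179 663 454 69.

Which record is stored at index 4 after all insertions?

55: h=0 → slot 0
102: h=3 → slot 3
179: h=3, probe 3,4 → slot 4
663: h=3, probe 3,4,7 → slot 7
454: h=3, probe 3,4,7,1 → slot 1
69: h=3, probe 3,4,7,1,8 → slot 8
Table: [55, 454, -, 102, 179, -, -, 663, 69, -, -]

179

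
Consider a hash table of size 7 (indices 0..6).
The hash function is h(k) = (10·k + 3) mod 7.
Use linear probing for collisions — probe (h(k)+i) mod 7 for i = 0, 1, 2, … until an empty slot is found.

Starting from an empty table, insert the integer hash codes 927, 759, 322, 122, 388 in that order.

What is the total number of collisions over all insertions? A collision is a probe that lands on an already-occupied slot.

927: h=5 -> slot 5
759: h=5, probe 5,6 -> slot 6
322: h=3 -> slot 3
122: h=5, probe 5,6,0 -> slot 0
388: h=5, probe 5,6,0,1 -> slot 1
Table: [122, 388, ., 322, ., 927, 759]

6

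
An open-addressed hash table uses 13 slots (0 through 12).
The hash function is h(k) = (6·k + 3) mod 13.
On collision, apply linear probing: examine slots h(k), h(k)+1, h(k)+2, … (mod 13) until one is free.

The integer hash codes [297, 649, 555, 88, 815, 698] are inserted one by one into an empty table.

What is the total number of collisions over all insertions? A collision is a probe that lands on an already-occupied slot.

297: h=4 => slot 4
649: h=10 => slot 10
555: h=5 => slot 5
88: h=11 => slot 11
815: h=5, probe 5,6 => slot 6
698: h=5, probe 5,6,7 => slot 7
Table: [_, _, _, _, 297, 555, 815, 698, _, _, 649, 88, _]

3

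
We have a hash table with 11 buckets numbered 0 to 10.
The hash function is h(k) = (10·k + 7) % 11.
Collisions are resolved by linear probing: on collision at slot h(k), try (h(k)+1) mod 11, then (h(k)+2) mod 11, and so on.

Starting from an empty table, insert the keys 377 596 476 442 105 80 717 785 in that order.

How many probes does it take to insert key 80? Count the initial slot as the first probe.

5

Insert 377: h=4, slot 4 empty => index 4.
Insert 596: h=5, slot 5 empty => index 5.
Insert 476: h=4, slots 4,5 occupied => index 6.
Insert 442: h=5, slots 5,6 occupied => index 7.
Insert 105: h=1, slot 1 empty => index 1.
Insert 80: h=4, slots 4,5,6,7 occupied => index 8.
Insert 717: h=5, slots 5,6,7,8 occupied => index 9.
Insert 785: h=3, slot 3 empty => index 3.
Table: [-, 105, -, 785, 377, 596, 476, 442, 80, 717, -]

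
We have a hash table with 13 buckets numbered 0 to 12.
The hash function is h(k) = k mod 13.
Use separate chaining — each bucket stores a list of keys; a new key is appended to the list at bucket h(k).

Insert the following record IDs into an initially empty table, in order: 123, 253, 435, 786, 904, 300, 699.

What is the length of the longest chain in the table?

4

123 -> bucket 6
253 -> bucket 6 (collision)
435 -> bucket 6 (collision)
786 -> bucket 6 (collision)
904 -> bucket 7
300 -> bucket 1
699 -> bucket 10
Final buckets:
0: —
1: 300
2: —
3: —
4: —
5: —
6: 123 -> 253 -> 435 -> 786
7: 904
8: —
9: —
10: 699
11: —
12: —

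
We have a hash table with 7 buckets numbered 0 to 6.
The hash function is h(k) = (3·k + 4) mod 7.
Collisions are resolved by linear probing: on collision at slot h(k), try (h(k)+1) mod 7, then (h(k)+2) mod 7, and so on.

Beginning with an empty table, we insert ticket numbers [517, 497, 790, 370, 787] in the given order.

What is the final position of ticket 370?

Insert 517: h=1, slot 1 empty → index 1.
Insert 497: h=4, slot 4 empty → index 4.
Insert 790: h=1, slot 1 occupied → index 2.
Insert 370: h=1, slots 1,2 occupied → index 3.
Insert 787: h=6, slot 6 empty → index 6.
Table: [., 517, 790, 370, 497, ., 787]

3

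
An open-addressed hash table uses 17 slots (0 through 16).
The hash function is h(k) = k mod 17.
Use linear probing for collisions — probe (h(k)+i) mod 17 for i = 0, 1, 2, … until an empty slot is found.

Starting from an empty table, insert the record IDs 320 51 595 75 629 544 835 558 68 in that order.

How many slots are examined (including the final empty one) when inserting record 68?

6

Insert 320: h=14, slot 14 empty → index 14.
Insert 51: h=0, slot 0 empty → index 0.
Insert 595: h=0, slot 0 occupied → index 1.
Insert 75: h=7, slot 7 empty → index 7.
Insert 629: h=0, slots 0,1 occupied → index 2.
Insert 544: h=0, slots 0,1,2 occupied → index 3.
Insert 835: h=2, slots 2,3 occupied → index 4.
Insert 558: h=14, slot 14 occupied → index 15.
Insert 68: h=0, slots 0,1,2,3,4 occupied → index 5.
Table: [51, 595, 629, 544, 835, 68, —, 75, —, —, —, —, —, —, 320, 558, —]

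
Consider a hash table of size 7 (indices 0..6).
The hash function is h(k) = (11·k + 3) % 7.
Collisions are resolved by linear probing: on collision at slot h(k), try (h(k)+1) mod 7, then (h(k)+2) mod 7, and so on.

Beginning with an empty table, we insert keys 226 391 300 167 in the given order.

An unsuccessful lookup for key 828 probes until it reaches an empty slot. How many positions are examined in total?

2

Insert 226: h=4, slot 4 empty -> index 4.
Insert 391: h=6, slot 6 empty -> index 6.
Insert 300: h=6, slot 6 occupied -> index 0.
Insert 167: h=6, slots 6,0 occupied -> index 1.
Table: [300, 167, -, -, 226, -, 391]
Lookup 828: h=4, probe 4,5 → slot 5 empty, not found.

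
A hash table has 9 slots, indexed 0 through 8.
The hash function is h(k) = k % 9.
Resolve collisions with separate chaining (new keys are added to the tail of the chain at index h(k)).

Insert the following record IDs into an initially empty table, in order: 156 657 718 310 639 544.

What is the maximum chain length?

2

156 -> bucket 3
657 -> bucket 0
718 -> bucket 7
310 -> bucket 4
639 -> bucket 0 (collision)
544 -> bucket 4 (collision)
Final buckets:
0: 657 -> 639
1: .
2: .
3: 156
4: 310 -> 544
5: .
6: .
7: 718
8: .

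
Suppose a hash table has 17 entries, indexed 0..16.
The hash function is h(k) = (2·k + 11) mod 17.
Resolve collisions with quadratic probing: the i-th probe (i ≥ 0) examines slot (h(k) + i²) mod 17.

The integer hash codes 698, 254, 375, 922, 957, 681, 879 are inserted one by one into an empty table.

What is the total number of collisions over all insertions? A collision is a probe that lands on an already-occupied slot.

3

Insert 698: h=13, slot 13 empty → index 13.
Insert 254: h=9, slot 9 empty → index 9.
Insert 375: h=13, slot 13 occupied → index 14.
Insert 922: h=2, slot 2 empty → index 2.
Insert 957: h=4, slot 4 empty → index 4.
Insert 681: h=13, slots 13,14 occupied → index 0.
Insert 879: h=1, slot 1 empty → index 1.
Table: [681, 879, 922, ., 957, ., ., ., ., 254, ., ., ., 698, 375, ., .]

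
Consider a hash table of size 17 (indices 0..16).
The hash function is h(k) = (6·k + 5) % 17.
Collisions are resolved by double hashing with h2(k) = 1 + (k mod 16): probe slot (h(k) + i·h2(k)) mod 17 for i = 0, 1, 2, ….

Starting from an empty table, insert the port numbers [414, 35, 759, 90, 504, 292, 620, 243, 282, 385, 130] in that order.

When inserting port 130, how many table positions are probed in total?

414 hashes to 7; slot 7 is free -> place at 7.
35 hashes to 11; slot 11 is free -> place at 11.
759 hashes to 3; slot 3 is free -> place at 3.
90 hashes to 1; slot 1 is free -> place at 1.
504 hashes to 3, h2=9; 3 taken -> place at 12.
292 hashes to 6; slot 6 is free -> place at 6.
620 hashes to 2; slot 2 is free -> place at 2.
243 hashes to 1, h2=4; 1 taken -> place at 5.
282 hashes to 14; slot 14 is free -> place at 14.
385 hashes to 3, h2=2; 3,5,7 taken -> place at 9.
130 hashes to 3, h2=3; 3,6,9,12 taken -> place at 15.
Table: [_, 90, 620, 759, _, 243, 292, 414, _, 385, _, 35, 504, _, 282, 130, _]

5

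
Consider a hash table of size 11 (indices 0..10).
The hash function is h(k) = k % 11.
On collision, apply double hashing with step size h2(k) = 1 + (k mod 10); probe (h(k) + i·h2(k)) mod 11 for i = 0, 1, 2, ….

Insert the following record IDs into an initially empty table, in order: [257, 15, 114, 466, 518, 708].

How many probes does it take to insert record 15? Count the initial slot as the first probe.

2

257: h=4 → slot 4
15: h=4, h2=6, probe 4,10 → slot 10
114: h=4, h2=5, probe 4,9 → slot 9
466: h=4, h2=7, probe 4,0 → slot 0
518: h=1 → slot 1
708: h=4, h2=9, probe 4,2 → slot 2
Table: [466, 518, 708, -, 257, -, -, -, -, 114, 15]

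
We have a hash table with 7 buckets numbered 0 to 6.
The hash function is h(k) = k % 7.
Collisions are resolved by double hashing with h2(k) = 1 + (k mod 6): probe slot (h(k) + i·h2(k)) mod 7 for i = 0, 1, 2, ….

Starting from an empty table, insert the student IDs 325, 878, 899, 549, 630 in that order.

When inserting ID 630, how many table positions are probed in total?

2

325 hashes to 3; slot 3 is free => place at 3.
878 hashes to 3, h2=3; 3 taken => place at 6.
899 hashes to 3, h2=6; 3 taken => place at 2.
549 hashes to 3, h2=4; 3 taken => place at 0.
630 hashes to 0, h2=1; 0 taken => place at 1.
Table: [549, 630, 899, 325, ∅, ∅, 878]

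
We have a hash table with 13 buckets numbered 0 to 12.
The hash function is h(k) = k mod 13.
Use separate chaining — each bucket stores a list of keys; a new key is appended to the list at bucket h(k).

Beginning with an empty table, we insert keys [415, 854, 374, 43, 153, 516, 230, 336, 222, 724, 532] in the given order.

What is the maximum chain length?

4

Insert 415: h=12, bucket 12 empty → new chain.
Insert 854: h=9, bucket 9 empty → new chain.
Insert 374: h=10, bucket 10 empty → new chain.
Insert 43: h=4, bucket 4 empty → new chain.
Insert 153: h=10, bucket 10 nonempty → append to chain.
Insert 516: h=9, bucket 9 nonempty → append to chain.
Insert 230: h=9, bucket 9 nonempty → append to chain.
Insert 336: h=11, bucket 11 empty → new chain.
Insert 222: h=1, bucket 1 empty → new chain.
Insert 724: h=9, bucket 9 nonempty → append to chain.
Insert 532: h=12, bucket 12 nonempty → append to chain.
Final buckets:
0: _
1: 222
2: _
3: _
4: 43
5: _
6: _
7: _
8: _
9: 854 -> 516 -> 230 -> 724
10: 374 -> 153
11: 336
12: 415 -> 532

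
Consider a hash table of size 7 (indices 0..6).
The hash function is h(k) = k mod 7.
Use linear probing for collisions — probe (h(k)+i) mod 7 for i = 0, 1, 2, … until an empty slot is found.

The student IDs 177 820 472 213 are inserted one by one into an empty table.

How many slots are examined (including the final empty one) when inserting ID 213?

Insert 177: h=2, slot 2 empty → index 2.
Insert 820: h=1, slot 1 empty → index 1.
Insert 472: h=3, slot 3 empty → index 3.
Insert 213: h=3, slot 3 occupied → index 4.
Table: [_, 820, 177, 472, 213, _, _]

2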